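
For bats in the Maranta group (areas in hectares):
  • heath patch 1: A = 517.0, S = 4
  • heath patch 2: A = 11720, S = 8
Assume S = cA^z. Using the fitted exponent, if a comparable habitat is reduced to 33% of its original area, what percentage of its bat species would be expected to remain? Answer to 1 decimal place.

z = ln(8/4) / ln(11720/517) = 0.6931 / 3.1210 = 0.2221
S_new/S_old = (A_new/A_old)^z = 0.33^0.2221 = exp(0.2221 × -1.1087) = 0.7817

78.2%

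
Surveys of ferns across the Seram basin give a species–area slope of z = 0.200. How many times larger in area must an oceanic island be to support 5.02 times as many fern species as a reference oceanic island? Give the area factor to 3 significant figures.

3190

(A₂/A₁)^0.2 = 5.02, so A₂/A₁ = 5.02^(1/0.2) = 5.02^5
ln(A₂/A₁) = ln 5.02 / 0.2 = 1.6134 / 0.2 = 8.0671
A₂/A₁ = e^8.0671 ≈ 3188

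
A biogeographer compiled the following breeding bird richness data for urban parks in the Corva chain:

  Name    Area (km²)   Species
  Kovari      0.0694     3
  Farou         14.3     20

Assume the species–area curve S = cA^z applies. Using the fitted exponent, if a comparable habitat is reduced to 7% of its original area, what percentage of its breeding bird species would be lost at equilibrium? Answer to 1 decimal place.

61.2%

z = ln(20/3) / ln(14.3/0.0694) = 1.8971 / 5.3281 = 0.3561
S_new/S_old = (A_new/A_old)^z = 0.07^0.3561 = exp(0.3561 × -2.6593) = 0.388
Fraction lost = 1 − 0.388 = 0.612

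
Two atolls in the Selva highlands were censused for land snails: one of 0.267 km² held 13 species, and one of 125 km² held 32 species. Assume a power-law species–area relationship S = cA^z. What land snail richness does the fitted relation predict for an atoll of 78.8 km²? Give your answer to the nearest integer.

z = ln(32/13) / ln(125/0.267) = 0.9008 / 6.1488 = 0.1465
c = 13 / 0.267^0.1465 = 13 / 0.8241 = 15.77
S₃ = 15.77 × 78.8^0.1465 = 15.77 × 1.896 ≈ 29.91

30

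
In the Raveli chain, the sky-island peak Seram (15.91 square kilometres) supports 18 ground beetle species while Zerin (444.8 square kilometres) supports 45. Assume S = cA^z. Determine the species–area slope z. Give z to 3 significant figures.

Taking logs: ln S = ln c + z ln A, so z = (ln S₂ − ln S₁)/(ln A₂ − ln A₁).
z = ln(45/18) / ln(444.8/15.91) = ln(2.5) / ln(27.96) = 0.9163 / 3.3307 = 0.2751

0.275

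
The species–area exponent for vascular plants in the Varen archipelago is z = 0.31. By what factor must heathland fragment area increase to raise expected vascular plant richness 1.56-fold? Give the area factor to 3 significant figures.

(A₂/A₁)^0.31 = 1.56, so A₂/A₁ = 1.56^(1/0.31) = 1.56^3.226
ln(A₂/A₁) = ln 1.56 / 0.31 = 0.4447 / 0.31 = 1.4345
A₂/A₁ = e^1.4345 ≈ 4.197

4.20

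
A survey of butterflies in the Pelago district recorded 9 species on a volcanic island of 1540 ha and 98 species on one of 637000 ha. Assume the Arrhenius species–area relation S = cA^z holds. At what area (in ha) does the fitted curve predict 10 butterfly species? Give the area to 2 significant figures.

z = ln(98/9) / ln(637000/1540) = 2.3877 / 6.0250 = 0.3963
c = 9 / 1540^0.3963 = 9 / 18.33 = 0.4909
A = (10/0.4909)^(1/0.3963) ⇒ ln A = ln(20.37)/0.3963 = 7.6054
A = e^7.6054 ≈ 2009 ha

2000 ha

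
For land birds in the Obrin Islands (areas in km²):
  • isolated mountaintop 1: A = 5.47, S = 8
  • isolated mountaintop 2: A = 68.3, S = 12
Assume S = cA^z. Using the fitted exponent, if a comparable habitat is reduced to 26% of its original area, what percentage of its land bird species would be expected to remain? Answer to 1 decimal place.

80.5%

z = ln(12/8) / ln(68.3/5.47) = 0.4055 / 2.5246 = 0.1606
S_new/S_old = (A_new/A_old)^z = 0.26^0.1606 = exp(0.1606 × -1.3471) = 0.8055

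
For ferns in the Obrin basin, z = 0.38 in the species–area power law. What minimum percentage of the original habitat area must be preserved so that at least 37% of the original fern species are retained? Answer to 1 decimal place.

Need (A_new/A_old)^0.38 = 0.37, so A_new/A_old = 0.37^(1/0.38) = 0.37^2.632
ln(A_new/A_old) = ln 0.37 / 0.38 = -0.9943 / 0.38 = -2.6165
A_new/A_old = e^-2.6165 ≈ 0.07306

7.3%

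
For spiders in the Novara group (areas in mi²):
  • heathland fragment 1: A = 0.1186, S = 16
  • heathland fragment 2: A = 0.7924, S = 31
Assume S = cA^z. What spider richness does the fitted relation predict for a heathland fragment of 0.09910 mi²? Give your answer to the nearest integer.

15

z = ln(31/16) / ln(0.7924/0.1186) = 0.6614 / 1.8993 = 0.3482
c = 16 / 0.1186^0.3482 = 16 / 0.476 = 33.62
S₃ = 33.62 × 0.0991^0.3482 = 33.62 × 0.4471 ≈ 15.03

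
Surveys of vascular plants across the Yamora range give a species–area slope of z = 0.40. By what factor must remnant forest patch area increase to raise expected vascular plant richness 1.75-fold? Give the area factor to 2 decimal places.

(A₂/A₁)^0.4 = 1.75, so A₂/A₁ = 1.75^(1/0.4) = 1.75^2.5
ln(A₂/A₁) = ln 1.75 / 0.4 = 0.5596 / 0.4 = 1.3990
A₂/A₁ = e^1.3990 ≈ 4.051

4.05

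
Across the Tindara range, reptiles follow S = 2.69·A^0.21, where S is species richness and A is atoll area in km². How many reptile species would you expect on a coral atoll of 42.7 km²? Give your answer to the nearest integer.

S = 2.69 × 42.7^0.21
ln S = ln 2.69 + 0.21 × ln 42.7 = 0.9895 + 0.21 × 3.7542 = 1.7779
S = e^1.7779 ≈ 5.918

6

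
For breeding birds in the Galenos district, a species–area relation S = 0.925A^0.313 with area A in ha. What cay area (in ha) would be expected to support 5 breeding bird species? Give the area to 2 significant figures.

5 = 0.925 × A^0.313  ⇒  A^0.313 = 5/0.925 = 5.405
ln A = ln(5.405) / 0.313 = 1.6874 / 0.313 = 5.3911
A = e^5.3911 ≈ 219.4 ha

220 ha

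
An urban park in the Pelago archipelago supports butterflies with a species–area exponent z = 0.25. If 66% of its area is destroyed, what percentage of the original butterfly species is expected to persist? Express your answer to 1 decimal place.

76.4%

S_new/S_old = (A_new/A_old)^z = 0.34^0.25
= exp(0.25 × ln 0.34) = exp(0.25 × -1.0788) = exp(-0.2697) ≈ 0.7636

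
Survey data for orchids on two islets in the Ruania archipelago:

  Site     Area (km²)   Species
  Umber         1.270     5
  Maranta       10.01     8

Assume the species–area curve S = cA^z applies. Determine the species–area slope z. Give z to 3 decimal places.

Taking logs: ln S = ln c + z ln A, so z = (ln S₂ − ln S₁)/(ln A₂ − ln A₁).
z = ln(8/5) / ln(10.01/1.27) = ln(1.6) / ln(7.882) = 0.4700 / 2.0646 = 0.2277

0.228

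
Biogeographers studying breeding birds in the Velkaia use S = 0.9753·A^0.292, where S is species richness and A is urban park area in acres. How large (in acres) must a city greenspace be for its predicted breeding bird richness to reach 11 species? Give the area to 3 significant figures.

4010 acres

11 = 0.9753 × A^0.292  ⇒  A^0.292 = 11/0.9753 = 11.28
ln A = ln(11.28) / 0.292 = 2.4229 / 0.292 = 8.2976
A = e^8.2976 ≈ 4014 acres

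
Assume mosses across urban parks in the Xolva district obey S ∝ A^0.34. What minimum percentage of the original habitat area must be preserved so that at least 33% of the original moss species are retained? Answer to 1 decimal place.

Need (A_new/A_old)^0.34 = 0.33, so A_new/A_old = 0.33^(1/0.34) = 0.33^2.941
ln(A_new/A_old) = ln 0.33 / 0.34 = -1.1087 / 0.34 = -3.2608
A_new/A_old = e^-3.2608 ≈ 0.03836

3.8%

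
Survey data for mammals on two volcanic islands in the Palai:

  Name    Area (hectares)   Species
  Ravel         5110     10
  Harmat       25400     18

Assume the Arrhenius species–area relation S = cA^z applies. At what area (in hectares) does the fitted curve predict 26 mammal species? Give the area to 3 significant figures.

z = ln(18/10) / ln(25400/5110) = 0.5878 / 1.6035 = 0.3666
c = 10 / 5110^0.3666 = 10 / 22.87 = 0.4372
A = (26/0.4372)^(1/0.3666) ⇒ ln A = ln(59.47)/0.3666 = 11.1457
A = e^11.1457 ≈ 69265 hectares

69300 hectares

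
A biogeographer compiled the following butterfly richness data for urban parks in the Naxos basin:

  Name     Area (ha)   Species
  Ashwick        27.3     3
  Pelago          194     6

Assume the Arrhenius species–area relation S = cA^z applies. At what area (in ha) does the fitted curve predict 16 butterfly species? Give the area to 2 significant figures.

3100 ha

z = ln(6/3) / ln(194/27.3) = 0.6931 / 1.9610 = 0.3535
c = 3 / 27.3^0.3535 = 3 / 3.218 = 0.9321
A = (16/0.9321)^(1/0.3535) ⇒ ln A = ln(17.16)/0.3535 = 8.0427
A = e^8.0427 ≈ 3111 ha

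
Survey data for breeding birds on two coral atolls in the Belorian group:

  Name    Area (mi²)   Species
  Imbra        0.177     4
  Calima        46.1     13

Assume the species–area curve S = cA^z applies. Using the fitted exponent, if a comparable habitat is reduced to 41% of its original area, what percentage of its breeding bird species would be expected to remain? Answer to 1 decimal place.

82.8%

z = ln(13/4) / ln(46.1/0.177) = 1.1787 / 5.5624 = 0.2119
S_new/S_old = (A_new/A_old)^z = 0.41^0.2119 = exp(0.2119 × -0.8916) = 0.8278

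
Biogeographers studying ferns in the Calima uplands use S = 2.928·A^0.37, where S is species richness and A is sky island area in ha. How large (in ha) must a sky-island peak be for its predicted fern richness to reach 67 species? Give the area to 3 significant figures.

67 = 2.928 × A^0.37  ⇒  A^0.37 = 67/2.928 = 22.88
ln A = ln(22.88) / 0.37 = 3.1304 / 0.37 = 8.4605
A = e^8.4605 ≈ 4724 ha

4720 ha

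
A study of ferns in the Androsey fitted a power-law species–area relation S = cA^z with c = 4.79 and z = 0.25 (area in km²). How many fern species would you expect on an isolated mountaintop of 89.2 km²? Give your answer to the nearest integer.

15

S = 4.79 × 89.2^0.25
ln S = ln 4.79 + 0.25 × ln 89.2 = 1.5665 + 0.25 × 4.4909 = 2.6893
S = e^2.6893 ≈ 14.72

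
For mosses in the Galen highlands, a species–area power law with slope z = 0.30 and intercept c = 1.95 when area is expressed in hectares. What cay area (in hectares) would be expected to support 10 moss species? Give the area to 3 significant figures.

10 = 1.95 × A^0.3  ⇒  A^0.3 = 10/1.95 = 5.128
ln A = ln(5.128) / 0.3 = 1.6348 / 0.3 = 5.4492
A = e^5.4492 ≈ 232.6 hectares

233 hectares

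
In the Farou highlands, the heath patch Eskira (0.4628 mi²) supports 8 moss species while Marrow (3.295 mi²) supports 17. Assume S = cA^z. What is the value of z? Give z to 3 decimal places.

Taking logs: ln S = ln c + z ln A, so z = (ln S₂ − ln S₁)/(ln A₂ − ln A₁).
z = ln(17/8) / ln(3.295/0.4628) = ln(2.125) / ln(7.12) = 0.7538 / 1.9629 = 0.3840

0.384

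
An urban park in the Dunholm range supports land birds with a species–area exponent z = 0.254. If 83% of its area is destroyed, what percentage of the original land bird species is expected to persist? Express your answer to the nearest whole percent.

64%

S_new/S_old = (A_new/A_old)^z = 0.17^0.254
= exp(0.254 × ln 0.17) = exp(0.254 × -1.7720) = exp(-0.4501) ≈ 0.6376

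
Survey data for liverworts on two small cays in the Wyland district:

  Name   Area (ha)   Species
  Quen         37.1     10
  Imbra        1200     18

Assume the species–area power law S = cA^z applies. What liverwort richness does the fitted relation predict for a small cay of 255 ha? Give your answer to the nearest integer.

z = ln(18/10) / ln(1200/37.1) = 0.5878 / 3.4765 = 0.1691
c = 10 / 37.1^0.1691 = 10 / 1.842 = 5.428
S₃ = 5.428 × 255^0.1691 = 5.428 × 2.552 ≈ 13.85

14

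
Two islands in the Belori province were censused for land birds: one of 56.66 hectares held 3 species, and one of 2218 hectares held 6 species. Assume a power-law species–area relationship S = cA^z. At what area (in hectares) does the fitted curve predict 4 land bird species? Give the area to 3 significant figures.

260 hectares

z = ln(6/3) / ln(2218/56.66) = 0.6931 / 3.6673 = 0.1890
c = 3 / 56.66^0.1890 = 3 / 2.145 = 1.399
A = (4/1.399)^(1/0.1890) ⇒ ln A = ln(2.86)/0.1890 = 5.5591
A = e^5.5591 ≈ 259.6 hectares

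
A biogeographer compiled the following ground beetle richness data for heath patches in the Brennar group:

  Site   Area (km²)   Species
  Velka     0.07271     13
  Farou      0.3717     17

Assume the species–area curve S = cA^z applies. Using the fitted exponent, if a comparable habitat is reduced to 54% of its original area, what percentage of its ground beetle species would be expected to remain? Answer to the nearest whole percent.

z = ln(17/13) / ln(0.3717/0.07271) = 0.2683 / 1.6316 = 0.1644
S_new/S_old = (A_new/A_old)^z = 0.54^0.1644 = exp(0.1644 × -0.6162) = 0.9037

90%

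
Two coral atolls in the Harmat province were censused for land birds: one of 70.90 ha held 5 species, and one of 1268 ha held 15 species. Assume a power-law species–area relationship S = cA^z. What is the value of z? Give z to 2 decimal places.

Taking logs: ln S = ln c + z ln A, so z = (ln S₂ − ln S₁)/(ln A₂ − ln A₁).
z = ln(15/5) / ln(1268/70.9) = ln(3) / ln(17.88) = 1.0986 / 2.8839 = 0.3809

0.38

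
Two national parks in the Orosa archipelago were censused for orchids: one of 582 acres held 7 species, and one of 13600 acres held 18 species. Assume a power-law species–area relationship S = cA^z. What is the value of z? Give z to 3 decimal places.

0.300

Taking logs: ln S = ln c + z ln A, so z = (ln S₂ − ln S₁)/(ln A₂ − ln A₁).
z = ln(18/7) / ln(13600/582) = ln(2.571) / ln(23.37) = 0.9445 / 3.1514 = 0.2997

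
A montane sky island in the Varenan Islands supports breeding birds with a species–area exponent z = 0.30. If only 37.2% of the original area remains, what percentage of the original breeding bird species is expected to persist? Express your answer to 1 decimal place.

74.3%

S_new/S_old = (A_new/A_old)^z = 0.372^0.3
= exp(0.3 × ln 0.372) = exp(0.3 × -0.9889) = exp(-0.2967) ≈ 0.7433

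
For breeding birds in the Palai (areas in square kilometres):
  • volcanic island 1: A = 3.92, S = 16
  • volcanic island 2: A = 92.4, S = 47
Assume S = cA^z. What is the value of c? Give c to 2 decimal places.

10.04

z = ln(S₂/S₁) / ln(A₂/A₁) = ln(47/16) / ln(92.4/3.92) = 1.0776 / 3.1600 = 0.3410
c = S₁ / A₁^z = 16 / 3.92^0.3410 = 16 / 1.593 = 10.04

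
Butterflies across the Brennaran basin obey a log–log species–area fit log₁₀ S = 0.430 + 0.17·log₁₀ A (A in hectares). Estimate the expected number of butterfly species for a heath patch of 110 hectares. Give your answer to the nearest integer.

S = 2.692 × 110^0.17
ln S = ln 2.692 + 0.17 × ln 110 = 0.9901 + 0.17 × 4.7005 = 1.7892
S = e^1.7892 ≈ 5.985

6 species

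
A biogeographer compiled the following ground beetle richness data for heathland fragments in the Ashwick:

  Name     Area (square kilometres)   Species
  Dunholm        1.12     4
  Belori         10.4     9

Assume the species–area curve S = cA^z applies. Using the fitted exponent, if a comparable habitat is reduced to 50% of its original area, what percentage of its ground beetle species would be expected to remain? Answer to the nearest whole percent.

78%

z = ln(9/4) / ln(10.4/1.12) = 0.8109 / 2.2285 = 0.3639
S_new/S_old = (A_new/A_old)^z = 0.5^0.3639 = exp(0.3639 × -0.6931) = 0.7771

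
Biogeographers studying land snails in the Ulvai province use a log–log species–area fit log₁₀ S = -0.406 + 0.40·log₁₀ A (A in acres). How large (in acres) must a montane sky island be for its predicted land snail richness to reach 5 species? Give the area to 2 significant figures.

5 = 0.3926 × A^0.4  ⇒  A^0.4 = 5/0.3926 = 12.73
ln A = ln(12.73) / 0.4 = 2.5443 / 0.4 = 6.3607
A = e^6.3607 ≈ 578.7 acres

580 acres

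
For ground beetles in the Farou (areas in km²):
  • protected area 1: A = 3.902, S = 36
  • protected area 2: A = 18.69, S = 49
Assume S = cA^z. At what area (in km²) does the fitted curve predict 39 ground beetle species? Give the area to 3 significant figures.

z = ln(49/36) / ln(18.69/3.902) = 0.3083 / 1.5665 = 0.1968
c = 36 / 3.902^0.1968 = 36 / 1.307 = 27.54
A = (39/27.54)^(1/0.1968) ⇒ ln A = ln(1.416)/0.1968 = 1.7682
A = e^1.7682 ≈ 5.86 km²

5.86 km²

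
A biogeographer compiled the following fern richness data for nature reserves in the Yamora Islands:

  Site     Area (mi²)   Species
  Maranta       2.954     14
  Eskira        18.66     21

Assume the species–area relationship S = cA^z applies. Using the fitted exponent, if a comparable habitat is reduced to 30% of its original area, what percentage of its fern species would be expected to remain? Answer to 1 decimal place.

z = ln(21/14) / ln(18.66/2.954) = 0.4055 / 1.8432 = 0.2200
S_new/S_old = (A_new/A_old)^z = 0.3^0.2200 = exp(0.2200 × -1.2040) = 0.7673

76.7%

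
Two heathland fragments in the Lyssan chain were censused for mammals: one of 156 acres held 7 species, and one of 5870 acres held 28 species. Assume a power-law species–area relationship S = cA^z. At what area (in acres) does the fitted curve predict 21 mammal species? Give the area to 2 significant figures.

2800 acres

z = ln(28/7) / ln(5870/156) = 1.3863 / 3.6278 = 0.3821
c = 7 / 156^0.3821 = 7 / 6.888 = 1.016
A = (21/1.016)^(1/0.3821) ⇒ ln A = ln(20.66)/0.3821 = 7.9248
A = e^7.9248 ≈ 2765 acres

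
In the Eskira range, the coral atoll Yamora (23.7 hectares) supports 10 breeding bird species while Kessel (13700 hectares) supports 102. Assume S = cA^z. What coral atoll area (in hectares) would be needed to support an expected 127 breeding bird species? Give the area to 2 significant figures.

z = ln(102/10) / ln(13700/23.7) = 2.3224 / 6.3597 = 0.3652
c = 10 / 23.7^0.3652 = 10 / 3.177 = 3.148
A = (127/3.148)^(1/0.3652) ⇒ ln A = ln(40.35)/0.3652 = 10.1255
A = e^10.1255 ≈ 24971 hectares

25000 hectares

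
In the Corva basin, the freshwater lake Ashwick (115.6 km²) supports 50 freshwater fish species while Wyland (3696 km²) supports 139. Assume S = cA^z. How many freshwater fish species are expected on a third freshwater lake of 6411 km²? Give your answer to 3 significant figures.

164

z = ln(139/50) / ln(3696/115.6) = 1.0225 / 3.4649 = 0.2951
c = 50 / 115.6^0.2951 = 50 / 4.062 = 12.31
S₃ = 12.31 × 6411^0.2951 = 12.31 × 13.29 ≈ 163.5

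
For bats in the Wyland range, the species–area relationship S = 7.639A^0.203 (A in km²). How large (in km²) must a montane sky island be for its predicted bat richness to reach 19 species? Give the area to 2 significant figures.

19 = 7.639 × A^0.203  ⇒  A^0.203 = 19/7.639 = 2.487
ln A = ln(2.487) / 0.203 = 0.9112 / 0.203 = 4.4885
A = e^4.4885 ≈ 88.99 km²

89 km²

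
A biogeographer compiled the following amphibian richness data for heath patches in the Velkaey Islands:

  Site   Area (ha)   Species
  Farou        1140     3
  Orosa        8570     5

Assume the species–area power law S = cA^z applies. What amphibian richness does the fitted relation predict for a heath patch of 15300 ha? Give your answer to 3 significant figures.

5.79

z = ln(5/3) / ln(8570/1140) = 0.5108 / 2.0172 = 0.2532
c = 3 / 1140^0.2532 = 3 / 5.944 = 0.5047
S₃ = 0.5047 × 15300^0.2532 = 0.5047 × 11.47 ≈ 5.79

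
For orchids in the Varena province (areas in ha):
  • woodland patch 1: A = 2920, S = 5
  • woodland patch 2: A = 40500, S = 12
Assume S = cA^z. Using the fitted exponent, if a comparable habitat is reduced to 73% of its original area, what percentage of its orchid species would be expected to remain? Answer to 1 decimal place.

90.1%

z = ln(12/5) / ln(40500/2920) = 0.8755 / 2.6297 = 0.3329
S_new/S_old = (A_new/A_old)^z = 0.73^0.3329 = exp(0.3329 × -0.3147) = 0.9005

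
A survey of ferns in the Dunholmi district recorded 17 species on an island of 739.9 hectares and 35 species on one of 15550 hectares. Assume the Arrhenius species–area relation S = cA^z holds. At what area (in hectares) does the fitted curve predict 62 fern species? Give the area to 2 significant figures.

170000 hectares

z = ln(35/17) / ln(15550/739.9) = 0.7221 / 3.0453 = 0.2371
c = 17 / 739.9^0.2371 = 17 / 4.79 = 3.549
A = (62/3.549)^(1/0.2371) ⇒ ln A = ln(17.47)/0.2371 = 12.0631
A = e^12.0631 ≈ 173353 hectares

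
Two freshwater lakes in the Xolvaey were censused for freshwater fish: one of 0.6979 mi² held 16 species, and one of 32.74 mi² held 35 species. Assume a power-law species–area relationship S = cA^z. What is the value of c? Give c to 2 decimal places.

17.21

z = ln(S₂/S₁) / ln(A₂/A₁) = ln(35/16) / ln(32.74/0.6979) = 0.7828 / 3.8483 = 0.2034
c = S₁ / A₁^z = 16 / 0.6979^0.2034 = 16 / 0.9295 = 17.21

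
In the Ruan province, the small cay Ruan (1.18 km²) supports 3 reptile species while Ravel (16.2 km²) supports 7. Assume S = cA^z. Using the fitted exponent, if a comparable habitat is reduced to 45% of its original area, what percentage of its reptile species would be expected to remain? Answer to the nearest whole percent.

77%

z = ln(7/3) / ln(16.2/1.18) = 0.8473 / 2.6195 = 0.3235
S_new/S_old = (A_new/A_old)^z = 0.45^0.3235 = exp(0.3235 × -0.7985) = 0.7724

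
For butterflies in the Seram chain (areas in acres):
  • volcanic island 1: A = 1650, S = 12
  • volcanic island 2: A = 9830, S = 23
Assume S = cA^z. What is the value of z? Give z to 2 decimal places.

0.36

Taking logs: ln S = ln c + z ln A, so z = (ln S₂ − ln S₁)/(ln A₂ − ln A₁).
z = ln(23/12) / ln(9830/1650) = ln(1.917) / ln(5.958) = 0.6506 / 1.7847 = 0.3645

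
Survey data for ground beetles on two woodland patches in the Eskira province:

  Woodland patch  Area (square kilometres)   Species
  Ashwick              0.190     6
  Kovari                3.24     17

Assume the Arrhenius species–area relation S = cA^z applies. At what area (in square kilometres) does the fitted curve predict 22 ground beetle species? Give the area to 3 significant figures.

z = ln(17/6) / ln(3.24/0.19) = 1.0415 / 2.8363 = 0.3672
c = 6 / 0.19^0.3672 = 6 / 0.5435 = 11.04
A = (22/11.04)^(1/0.3672) ⇒ ln A = ln(1.993)/0.3672 = 1.8777
A = e^1.8777 ≈ 6.539 square kilometres

6.54 square kilometres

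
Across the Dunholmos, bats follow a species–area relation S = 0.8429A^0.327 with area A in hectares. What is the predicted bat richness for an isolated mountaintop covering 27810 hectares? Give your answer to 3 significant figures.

23.9

S = 0.8429 × 27810^0.327
ln S = ln 0.8429 + 0.327 × ln 27810 = -0.1709 + 0.327 × 10.2332 = 3.1753
S = e^3.1753 ≈ 23.93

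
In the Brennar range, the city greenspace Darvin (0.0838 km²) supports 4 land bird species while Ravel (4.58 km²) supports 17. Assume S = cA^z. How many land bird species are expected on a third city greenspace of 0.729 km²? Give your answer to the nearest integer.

z = ln(17/4) / ln(4.58/0.0838) = 1.4469 / 4.0010 = 0.3616
c = 4 / 0.0838^0.3616 = 4 / 0.4079 = 9.805
S₃ = 9.805 × 0.729^0.3616 = 9.805 × 0.892 ≈ 8.746

9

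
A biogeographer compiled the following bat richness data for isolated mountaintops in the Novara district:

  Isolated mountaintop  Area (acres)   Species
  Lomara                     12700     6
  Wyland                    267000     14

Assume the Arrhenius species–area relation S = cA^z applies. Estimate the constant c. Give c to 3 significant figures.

z = ln(S₂/S₁) / ln(A₂/A₁) = ln(14/6) / ln(267000/12700) = 0.8473 / 3.0456 = 0.2782
c = S₁ / A₁^z = 6 / 12700^0.2782 = 6 / 13.86 = 0.433

0.433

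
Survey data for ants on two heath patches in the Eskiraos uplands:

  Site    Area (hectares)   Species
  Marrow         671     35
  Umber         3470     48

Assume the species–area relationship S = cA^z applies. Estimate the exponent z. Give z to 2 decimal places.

Taking logs: ln S = ln c + z ln A, so z = (ln S₂ − ln S₁)/(ln A₂ − ln A₁).
z = ln(48/35) / ln(3470/671) = ln(1.371) / ln(5.171) = 0.3159 / 1.6431 = 0.1922

0.19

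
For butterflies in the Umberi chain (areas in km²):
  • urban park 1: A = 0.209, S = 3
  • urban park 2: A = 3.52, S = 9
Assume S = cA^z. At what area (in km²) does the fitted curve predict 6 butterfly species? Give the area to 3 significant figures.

1.24 km²

z = ln(9/3) / ln(3.52/0.209) = 1.0986 / 2.8239 = 0.3890
c = 3 / 0.209^0.3890 = 3 / 0.5439 = 5.516
A = (6/5.516)^(1/0.3890) ⇒ ln A = ln(1.088)/0.3890 = 0.2163
A = e^0.2163 ≈ 1.241 km²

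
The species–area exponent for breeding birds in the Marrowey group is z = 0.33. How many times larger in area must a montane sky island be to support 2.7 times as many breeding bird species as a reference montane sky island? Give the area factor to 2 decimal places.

(A₂/A₁)^0.33 = 2.7, so A₂/A₁ = 2.7^(1/0.33) = 2.7^3.03
ln(A₂/A₁) = ln 2.7 / 0.33 = 0.9933 / 0.33 = 3.0099
A₂/A₁ = e^3.0099 ≈ 20.28

20.28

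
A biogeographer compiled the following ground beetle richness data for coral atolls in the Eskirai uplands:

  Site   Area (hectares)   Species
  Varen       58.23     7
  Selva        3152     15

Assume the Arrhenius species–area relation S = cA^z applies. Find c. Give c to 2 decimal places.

3.22

z = ln(S₂/S₁) / ln(A₂/A₁) = ln(15/7) / ln(3152/58.23) = 0.7621 / 3.9914 = 0.1909
c = S₁ / A₁^z = 7 / 58.23^0.1909 = 7 / 2.173 = 3.221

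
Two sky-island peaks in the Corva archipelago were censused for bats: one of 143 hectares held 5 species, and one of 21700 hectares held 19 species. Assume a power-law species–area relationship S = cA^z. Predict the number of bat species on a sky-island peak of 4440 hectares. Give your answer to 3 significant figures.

12.5

z = ln(19/5) / ln(21700/143) = 1.3350 / 5.0222 = 0.2658
c = 5 / 143^0.2658 = 5 / 3.74 = 1.337
S₃ = 1.337 × 4440^0.2658 = 1.337 × 9.323 ≈ 12.46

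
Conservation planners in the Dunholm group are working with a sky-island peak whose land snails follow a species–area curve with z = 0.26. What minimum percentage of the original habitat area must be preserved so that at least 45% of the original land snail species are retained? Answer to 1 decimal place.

Need (A_new/A_old)^0.26 = 0.45, so A_new/A_old = 0.45^(1/0.26) = 0.45^3.846
ln(A_new/A_old) = ln 0.45 / 0.26 = -0.7985 / 0.26 = -3.0712
A_new/A_old = e^-3.0712 ≈ 0.04637

4.6%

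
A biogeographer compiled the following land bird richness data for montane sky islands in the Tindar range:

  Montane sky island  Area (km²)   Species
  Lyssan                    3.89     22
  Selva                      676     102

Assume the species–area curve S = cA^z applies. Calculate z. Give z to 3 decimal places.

0.297

Taking logs: ln S = ln c + z ln A, so z = (ln S₂ − ln S₁)/(ln A₂ − ln A₁).
z = ln(102/22) / ln(676/3.89) = ln(4.636) / ln(173.8) = 1.5339 / 5.1578 = 0.2974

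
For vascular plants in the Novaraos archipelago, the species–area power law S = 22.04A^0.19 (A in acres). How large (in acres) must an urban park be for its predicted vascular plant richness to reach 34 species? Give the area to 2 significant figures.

9.8 acres

34 = 22.04 × A^0.19  ⇒  A^0.19 = 34/22.04 = 1.543
ln A = ln(1.543) / 0.19 = 0.4335 / 0.19 = 2.2816
A = e^2.2816 ≈ 9.792 acres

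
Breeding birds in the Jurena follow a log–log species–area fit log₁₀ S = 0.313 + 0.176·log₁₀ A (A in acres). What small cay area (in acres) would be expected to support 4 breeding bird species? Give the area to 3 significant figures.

4 = 2.056 × A^0.176  ⇒  A^0.176 = 4/2.056 = 1.946
ln A = ln(1.946) / 0.176 = 0.6656 / 0.176 = 3.7817
A = e^3.7817 ≈ 43.89 acres

43.9 acres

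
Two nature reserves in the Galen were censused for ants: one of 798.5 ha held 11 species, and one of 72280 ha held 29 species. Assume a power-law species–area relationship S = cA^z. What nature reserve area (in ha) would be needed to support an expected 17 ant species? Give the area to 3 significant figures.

z = ln(29/11) / ln(72280/798.5) = 0.9694 / 4.5056 = 0.2152
c = 11 / 798.5^0.2152 = 11 / 4.212 = 2.612
A = (17/2.612)^(1/0.2152) ⇒ ln A = ln(6.509)/0.2152 = 8.7060
A = e^8.7060 ≈ 6039 ha

6040 ha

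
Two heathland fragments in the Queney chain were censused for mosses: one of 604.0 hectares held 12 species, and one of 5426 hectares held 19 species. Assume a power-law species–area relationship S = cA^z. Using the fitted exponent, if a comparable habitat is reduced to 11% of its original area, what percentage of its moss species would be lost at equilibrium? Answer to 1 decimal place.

z = ln(19/12) / ln(5426/604) = 0.4595 / 2.1954 = 0.2093
S_new/S_old = (A_new/A_old)^z = 0.11^0.2093 = exp(0.2093 × -2.2073) = 0.63
Fraction lost = 1 − 0.63 = 0.37

37.0%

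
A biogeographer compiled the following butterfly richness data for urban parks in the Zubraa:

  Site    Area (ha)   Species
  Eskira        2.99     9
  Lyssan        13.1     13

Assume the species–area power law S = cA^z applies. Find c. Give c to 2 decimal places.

6.85

z = ln(S₂/S₁) / ln(A₂/A₁) = ln(13/9) / ln(13.1/2.99) = 0.3677 / 1.4773 = 0.2489
c = S₁ / A₁^z = 9 / 2.99^0.2489 = 9 / 1.313 = 6.852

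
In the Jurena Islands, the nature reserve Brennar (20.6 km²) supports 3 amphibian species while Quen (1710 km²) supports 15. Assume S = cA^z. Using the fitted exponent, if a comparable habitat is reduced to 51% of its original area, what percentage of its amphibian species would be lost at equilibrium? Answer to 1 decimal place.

21.7%

z = ln(15/3) / ln(1710/20.6) = 1.6094 / 4.4190 = 0.3642
S_new/S_old = (A_new/A_old)^z = 0.51^0.3642 = exp(0.3642 × -0.6733) = 0.7825
Fraction lost = 1 − 0.7825 = 0.2175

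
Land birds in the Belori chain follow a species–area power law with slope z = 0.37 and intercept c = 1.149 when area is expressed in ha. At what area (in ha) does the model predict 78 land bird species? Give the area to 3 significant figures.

78 = 1.149 × A^0.37  ⇒  A^0.37 = 78/1.149 = 67.89
ln A = ln(67.89) / 0.37 = 4.2178 / 0.37 = 11.3995
A = e^11.3995 ≈ 89278 ha

89300 ha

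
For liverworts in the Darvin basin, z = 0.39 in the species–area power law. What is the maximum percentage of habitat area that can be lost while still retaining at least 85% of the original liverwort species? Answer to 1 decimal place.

34.1%

Need (A_new/A_old)^0.39 = 0.85, so A_new/A_old = 0.85^(1/0.39) = 0.85^2.564
ln(A_new/A_old) = ln 0.85 / 0.39 = -0.1625 / 0.39 = -0.4167
A_new/A_old = e^-0.4167 ≈ 0.6592
Fraction that can be lost = 1 − 0.6592 = 0.3408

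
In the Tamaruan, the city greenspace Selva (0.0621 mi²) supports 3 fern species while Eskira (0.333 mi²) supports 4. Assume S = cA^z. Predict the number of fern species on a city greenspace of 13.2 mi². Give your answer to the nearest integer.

z = ln(4/3) / ln(0.333/0.0621) = 0.2877 / 1.6794 = 0.1713
c = 3 / 0.0621^0.1713 = 3 / 0.6212 = 4.829
S₃ = 4.829 × 13.2^0.1713 = 4.829 × 1.556 ≈ 7.513

8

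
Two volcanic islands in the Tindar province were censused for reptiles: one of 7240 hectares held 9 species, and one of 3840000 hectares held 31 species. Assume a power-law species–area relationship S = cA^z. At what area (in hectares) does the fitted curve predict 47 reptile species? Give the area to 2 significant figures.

z = ln(31/9) / ln(3840000/7240) = 1.2368 / 6.2736 = 0.1971
c = 9 / 7240^0.1971 = 9 / 5.766 = 1.561
A = (47/1.561)^(1/0.1971) ⇒ ln A = ln(30.11)/0.1971 = 17.2720
A = e^17.2720 ≈ 31705465 hectares

32000000 hectares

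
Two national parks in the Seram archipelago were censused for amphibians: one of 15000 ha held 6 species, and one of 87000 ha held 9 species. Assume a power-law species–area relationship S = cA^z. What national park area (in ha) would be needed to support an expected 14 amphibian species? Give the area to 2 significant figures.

590000 ha

z = ln(9/6) / ln(87000/15000) = 0.4055 / 1.7579 = 0.2307
c = 6 / 15000^0.2307 = 6 / 9.189 = 0.653
A = (14/0.653)^(1/0.2307) ⇒ ln A = ln(21.44)/0.2307 = 13.2892
A = e^13.2892 ≈ 590775 ha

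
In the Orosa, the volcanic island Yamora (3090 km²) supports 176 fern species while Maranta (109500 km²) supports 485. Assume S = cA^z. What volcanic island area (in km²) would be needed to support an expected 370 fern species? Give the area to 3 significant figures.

z = ln(485/176) / ln(109500/3090) = 1.0137 / 3.5678 = 0.2841
c = 176 / 3090^0.2841 = 176 / 9.808 = 17.95
A = (370/17.95)^(1/0.2841) ⇒ ln A = ln(20.62)/0.2841 = 10.6511
A = e^10.6511 ≈ 42239 km²

42200 km²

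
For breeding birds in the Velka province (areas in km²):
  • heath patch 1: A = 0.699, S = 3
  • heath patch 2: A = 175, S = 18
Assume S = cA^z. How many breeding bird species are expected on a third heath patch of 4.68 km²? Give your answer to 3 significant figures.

z = ln(18/3) / ln(175/0.699) = 1.7918 / 5.5229 = 0.3244
c = 3 / 0.699^0.3244 = 3 / 0.8903 = 3.37
S₃ = 3.37 × 4.68^0.3244 = 3.37 × 1.65 ≈ 5.559

5.56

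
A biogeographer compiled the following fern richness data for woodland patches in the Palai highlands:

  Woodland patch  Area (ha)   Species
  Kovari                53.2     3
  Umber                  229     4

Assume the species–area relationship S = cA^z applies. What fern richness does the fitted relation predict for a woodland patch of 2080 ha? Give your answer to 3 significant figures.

z = ln(4/3) / ln(229/53.2) = 0.2877 / 1.4597 = 0.1971
c = 3 / 53.2^0.1971 = 3 / 2.189 = 1.371
S₃ = 1.371 × 2080^0.1971 = 1.371 × 4.508 ≈ 6.179

6.18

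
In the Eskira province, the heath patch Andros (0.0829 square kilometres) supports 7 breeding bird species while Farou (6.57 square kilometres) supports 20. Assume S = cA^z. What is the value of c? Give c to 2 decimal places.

12.73

z = ln(S₂/S₁) / ln(A₂/A₁) = ln(20/7) / ln(6.57/0.0829) = 1.0498 / 4.3726 = 0.2401
c = S₁ / A₁^z = 7 / 0.0829^0.2401 = 7 / 0.55 = 12.73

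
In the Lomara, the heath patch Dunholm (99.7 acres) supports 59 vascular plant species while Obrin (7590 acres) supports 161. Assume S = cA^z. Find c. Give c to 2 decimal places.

z = ln(S₂/S₁) / ln(A₂/A₁) = ln(161/59) / ln(7590/99.7) = 1.0039 / 4.3324 = 0.2317
c = S₁ / A₁^z = 59 / 99.7^0.2317 = 59 / 2.905 = 20.31

20.31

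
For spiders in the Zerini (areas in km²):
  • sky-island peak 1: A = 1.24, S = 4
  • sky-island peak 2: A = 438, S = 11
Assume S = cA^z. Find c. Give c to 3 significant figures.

z = ln(S₂/S₁) / ln(A₂/A₁) = ln(11/4) / ln(438/1.24) = 1.0116 / 5.8671 = 0.1724
c = S₁ / A₁^z = 4 / 1.24^0.1724 = 4 / 1.038 = 3.854

3.85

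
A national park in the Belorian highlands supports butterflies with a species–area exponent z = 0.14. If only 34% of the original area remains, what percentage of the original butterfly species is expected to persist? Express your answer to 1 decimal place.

86.0%

S_new/S_old = (A_new/A_old)^z = 0.34^0.14
= exp(0.14 × ln 0.34) = exp(0.14 × -1.0788) = exp(-0.1510) ≈ 0.8598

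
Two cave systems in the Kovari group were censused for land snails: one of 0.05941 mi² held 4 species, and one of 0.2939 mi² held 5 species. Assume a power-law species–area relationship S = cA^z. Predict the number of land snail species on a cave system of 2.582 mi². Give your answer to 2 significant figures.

z = ln(5/4) / ln(0.2939/0.05941) = 0.2231 / 1.5988 = 0.1396
c = 4 / 0.05941^0.1396 = 4 / 0.6743 = 5.932
S₃ = 5.932 × 2.582^0.1396 = 5.932 × 1.142 ≈ 6.772

6.8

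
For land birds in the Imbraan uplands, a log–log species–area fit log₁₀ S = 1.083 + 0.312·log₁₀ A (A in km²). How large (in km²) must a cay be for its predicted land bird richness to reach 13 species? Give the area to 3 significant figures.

13 = 12.11 × A^0.312  ⇒  A^0.312 = 13/12.11 = 1.074
ln A = ln(1.074) / 0.312 = 0.0712 / 0.312 = 0.2284
A = e^0.2284 ≈ 1.257 km²

1.26 km²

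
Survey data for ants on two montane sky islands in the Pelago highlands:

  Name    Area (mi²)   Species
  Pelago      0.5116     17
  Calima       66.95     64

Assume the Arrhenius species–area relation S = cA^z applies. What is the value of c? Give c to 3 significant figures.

z = ln(S₂/S₁) / ln(A₂/A₁) = ln(64/17) / ln(66.95/0.5116) = 1.3257 / 4.8742 = 0.2720
c = S₁ / A₁^z = 17 / 0.5116^0.2720 = 17 / 0.8334 = 20.4

20.4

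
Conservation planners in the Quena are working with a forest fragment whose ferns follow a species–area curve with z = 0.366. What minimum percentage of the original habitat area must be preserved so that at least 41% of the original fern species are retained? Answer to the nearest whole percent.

9%

Need (A_new/A_old)^0.366 = 0.41, so A_new/A_old = 0.41^(1/0.366) = 0.41^2.732
ln(A_new/A_old) = ln 0.41 / 0.366 = -0.8916 / 0.366 = -2.4361
A_new/A_old = e^-2.4361 ≈ 0.0875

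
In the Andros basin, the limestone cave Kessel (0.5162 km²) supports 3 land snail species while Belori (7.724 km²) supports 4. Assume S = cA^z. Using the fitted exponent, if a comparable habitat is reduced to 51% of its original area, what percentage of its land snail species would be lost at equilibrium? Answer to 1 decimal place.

6.9%

z = ln(4/3) / ln(7.724/0.5162) = 0.2877 / 2.7056 = 0.1063
S_new/S_old = (A_new/A_old)^z = 0.51^0.1063 = exp(0.1063 × -0.6733) = 0.9309
Fraction lost = 1 − 0.9309 = 0.06909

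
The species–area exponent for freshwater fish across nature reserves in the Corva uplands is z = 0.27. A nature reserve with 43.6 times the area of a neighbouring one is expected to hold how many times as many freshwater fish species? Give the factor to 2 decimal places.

S₂/S₁ = (A₂/A₁)^z = 43.6^0.27
ln(S₂/S₁) = 0.27 × ln 43.6 = 0.27 × 3.7751 = 1.0193
S₂/S₁ = e^1.0193 ≈ 2.771

2.77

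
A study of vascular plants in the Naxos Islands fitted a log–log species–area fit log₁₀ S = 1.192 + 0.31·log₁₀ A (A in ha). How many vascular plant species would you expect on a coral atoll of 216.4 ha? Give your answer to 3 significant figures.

82.4

S = 15.56 × 216.4^0.31
ln S = ln 15.56 + 0.31 × ln 216.4 = 2.7447 + 0.31 × 5.3771 = 4.4116
S = e^4.4116 ≈ 82.4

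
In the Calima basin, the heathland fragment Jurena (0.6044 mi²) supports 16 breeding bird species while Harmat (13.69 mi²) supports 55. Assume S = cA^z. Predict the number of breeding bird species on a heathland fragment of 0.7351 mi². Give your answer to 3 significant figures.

17.3

z = ln(55/16) / ln(13.69/0.6044) = 1.2347 / 3.1202 = 0.3957
c = 16 / 0.6044^0.3957 = 16 / 0.8193 = 19.53
S₃ = 19.53 × 0.7351^0.3957 = 19.53 × 0.8853 ≈ 17.29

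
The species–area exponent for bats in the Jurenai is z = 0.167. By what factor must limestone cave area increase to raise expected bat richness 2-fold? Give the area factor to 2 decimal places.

63.47

(A₂/A₁)^0.167 = 2, so A₂/A₁ = 2^(1/0.167) = 2^5.988
ln(A₂/A₁) = ln 2 / 0.167 = 0.6931 / 0.167 = 4.1506
A₂/A₁ = e^4.1506 ≈ 63.47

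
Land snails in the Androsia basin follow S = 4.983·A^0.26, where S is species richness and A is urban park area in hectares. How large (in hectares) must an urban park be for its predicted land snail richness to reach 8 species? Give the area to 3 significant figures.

8 = 4.983 × A^0.26  ⇒  A^0.26 = 8/4.983 = 1.605
ln A = ln(1.605) / 0.26 = 0.4734 / 0.26 = 1.8208
A = e^1.8208 ≈ 6.177 hectares

6.18 hectares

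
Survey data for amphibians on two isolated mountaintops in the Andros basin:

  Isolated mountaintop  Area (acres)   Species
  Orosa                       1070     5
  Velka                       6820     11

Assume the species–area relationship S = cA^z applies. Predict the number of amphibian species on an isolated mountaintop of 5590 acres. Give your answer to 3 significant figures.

10.1

z = ln(11/5) / ln(6820/1070) = 0.7885 / 1.8522 = 0.4257
c = 5 / 1070^0.4257 = 5 / 19.48 = 0.2567
S₃ = 0.2567 × 5590^0.4257 = 0.2567 × 39.38 ≈ 10.11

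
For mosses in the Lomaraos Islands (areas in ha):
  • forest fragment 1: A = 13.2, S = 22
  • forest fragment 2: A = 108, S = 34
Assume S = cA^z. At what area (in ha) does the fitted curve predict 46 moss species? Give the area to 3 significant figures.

z = ln(34/22) / ln(108/13.2) = 0.4353 / 2.1019 = 0.2071
c = 22 / 13.2^0.2071 = 22 / 1.706 = 12.89
A = (46/12.89)^(1/0.2071) ⇒ ln A = ln(3.568)/0.2071 = 6.1417
A = e^6.1417 ≈ 464.8 ha

465 ha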